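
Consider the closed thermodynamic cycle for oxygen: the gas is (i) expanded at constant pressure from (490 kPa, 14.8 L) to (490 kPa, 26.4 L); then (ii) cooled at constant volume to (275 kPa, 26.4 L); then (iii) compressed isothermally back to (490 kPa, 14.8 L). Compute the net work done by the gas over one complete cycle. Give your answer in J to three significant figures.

Leg (i): W = PΔV = (490)(26.4 − 14.8) = 5684 J.
Leg (ii): W = 0.
Leg (iii): W = PᵢVᵢ ln(V_f/Vᵢ) = (7260) ln(14.8/26.4) = -4202 J.
W_net = 5684 − 4202 = 1482 J.

W_net ≈ 1480 J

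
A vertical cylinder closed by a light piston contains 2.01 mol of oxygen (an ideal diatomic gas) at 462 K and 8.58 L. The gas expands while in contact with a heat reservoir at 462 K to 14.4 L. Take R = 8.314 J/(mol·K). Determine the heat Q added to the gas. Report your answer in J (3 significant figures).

Isothermal ⇒ ΔU = 0, so Q = W = nRT ln(V₂/V₁).
Q = (2.01)(8.314)(462) ln(14.4/8.58) = 7721 × 0.5178 = 3998 J.

Q ≈ 4000 J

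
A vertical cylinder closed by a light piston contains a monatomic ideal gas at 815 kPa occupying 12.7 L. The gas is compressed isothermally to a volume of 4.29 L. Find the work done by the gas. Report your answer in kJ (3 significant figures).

W ≈ -11.2 kJ

Isothermal: W = nRT ln(V₂/V₁) = P₁V₁ ln(V₂/V₁).
P₁V₁ = (815 kPa)(12.7 L) = 10350 J.
W = 10350 × ln(4.29/12.7) = 10350 × -1.085
W_by_gas = -11234 J.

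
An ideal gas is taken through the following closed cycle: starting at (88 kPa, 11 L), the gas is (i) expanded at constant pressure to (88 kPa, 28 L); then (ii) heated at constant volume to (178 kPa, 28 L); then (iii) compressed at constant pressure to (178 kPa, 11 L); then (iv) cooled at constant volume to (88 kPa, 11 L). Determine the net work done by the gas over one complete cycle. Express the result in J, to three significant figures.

W_net ≈ -1530 J

Constant-volume legs do no work.
W(i) = (88)(28 − 11) = 1496 J; W(iii) = (178)(11 − 28) = -3026 J.
W_net = 1496 − 3026 = -1530 J (the counter-clockwise enclosed area).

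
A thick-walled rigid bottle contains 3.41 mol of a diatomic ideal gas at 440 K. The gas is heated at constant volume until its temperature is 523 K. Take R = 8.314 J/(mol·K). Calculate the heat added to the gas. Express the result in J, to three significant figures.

Constant volume ⇒ W = 0, so Q = ΔU = nCᵥΔT with Cᵥ = 5R/2 = 20.79 J/(mol·K).
ΔU = (3.41)(20.79)(523 − 440) = 5883 J.

Q ≈ 5880 J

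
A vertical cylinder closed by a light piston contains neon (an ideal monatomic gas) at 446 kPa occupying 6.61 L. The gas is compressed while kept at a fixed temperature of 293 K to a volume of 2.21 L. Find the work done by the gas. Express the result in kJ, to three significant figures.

Isothermal: W = nRT ln(V₂/V₁) = P₁V₁ ln(V₂/V₁).
P₁V₁ = (446 kPa)(6.61 L) = 2948 J.
W = 2948 × ln(2.21/6.61) = 2948 × -1.096
W_by_gas = -3230 J.

W ≈ -3.23 kJ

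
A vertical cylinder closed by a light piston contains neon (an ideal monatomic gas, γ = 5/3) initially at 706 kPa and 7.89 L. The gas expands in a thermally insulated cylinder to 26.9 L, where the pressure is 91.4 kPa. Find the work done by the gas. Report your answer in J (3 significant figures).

Adiabatic: W = (P₁V₁ − P₂V₂)/(γ − 1) with γ = 5/3.
P₁V₁ = 5570 J, P₂V₂ = 2459 J.
W = (5570 − 2459) / 0.6667 = 4668 J.

W ≈ 4670 J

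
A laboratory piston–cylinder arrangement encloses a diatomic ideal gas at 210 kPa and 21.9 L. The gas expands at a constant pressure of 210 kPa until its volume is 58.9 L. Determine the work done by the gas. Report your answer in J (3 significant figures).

Isobaric: W = P ΔV.
W = (210 kPa)(58.9 − 21.9 L) = (210)(37) = 7770 J.

W ≈ 7770 J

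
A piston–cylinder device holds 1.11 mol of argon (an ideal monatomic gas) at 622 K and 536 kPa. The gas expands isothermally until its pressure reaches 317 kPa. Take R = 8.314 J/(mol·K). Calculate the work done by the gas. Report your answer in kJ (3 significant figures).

Isothermal process: W = nRT ln(V₂/V₁) = nRT ln(P₁/P₂).
W = (1.11)(8.314)(622) × ln(536/317)
  = 5740 × ln(1.691) = 5740 × 0.5252
W_by_gas = 3015 J.

W ≈ 3.01 kJ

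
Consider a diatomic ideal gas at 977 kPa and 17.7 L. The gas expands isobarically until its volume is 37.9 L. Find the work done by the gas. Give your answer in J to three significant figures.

W ≈ 19700 J

Isobaric: W = P ΔV.
W = (977 kPa)(37.9 − 17.7 L) = (977)(20.2) = 19735 J.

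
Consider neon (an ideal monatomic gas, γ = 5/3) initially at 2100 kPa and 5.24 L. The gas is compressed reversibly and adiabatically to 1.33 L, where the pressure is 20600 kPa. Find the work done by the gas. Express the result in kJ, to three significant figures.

Adiabatic: W = (P₁V₁ − P₂V₂)/(γ − 1) with γ = 5/3.
P₁V₁ = 11004 J, P₂V₂ = 27398 J.
W = (11004 − 27398) / 0.6667 = -24591 J.

W ≈ -24.6 kJ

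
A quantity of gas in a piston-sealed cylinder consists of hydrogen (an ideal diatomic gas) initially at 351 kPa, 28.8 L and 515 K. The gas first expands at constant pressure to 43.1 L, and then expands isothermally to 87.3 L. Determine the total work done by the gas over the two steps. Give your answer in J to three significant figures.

Step 1 (isobaric): W = PΔV = (351 kPa)(43.1 − 28.8 L) = 5019 J.
After step 1: P = 351 kPa, V = 43.1 L, T = 770.7 K.
Step 2 (isothermal): W = P₁V₁ ln(V₂/V₁) = (15128) ln(87.3/43.1) = 10678 J.
W_total = 5019 + 10678 = 15697 J.

W_total ≈ 15700 J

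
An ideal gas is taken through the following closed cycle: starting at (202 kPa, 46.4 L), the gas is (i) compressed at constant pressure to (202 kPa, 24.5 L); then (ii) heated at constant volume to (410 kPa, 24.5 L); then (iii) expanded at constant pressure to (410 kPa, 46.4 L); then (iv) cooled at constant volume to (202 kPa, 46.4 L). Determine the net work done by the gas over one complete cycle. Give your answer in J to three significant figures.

W_net ≈ 4560 J

Constant-volume legs do no work.
W(i) = (202)(24.5 − 46.4) = -4424 J; W(iii) = (410)(46.4 − 24.5) = 8979 J.
W_net = -4424 + 8979 = 4555 J (the clockwise enclosed area).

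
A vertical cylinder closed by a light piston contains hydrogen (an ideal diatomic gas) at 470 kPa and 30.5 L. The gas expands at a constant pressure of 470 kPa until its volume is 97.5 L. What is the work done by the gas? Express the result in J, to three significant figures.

W ≈ 31500 J

Isobaric: W = P ΔV.
W = (470 kPa)(97.5 − 30.5 L) = (470)(67) = 31490 J.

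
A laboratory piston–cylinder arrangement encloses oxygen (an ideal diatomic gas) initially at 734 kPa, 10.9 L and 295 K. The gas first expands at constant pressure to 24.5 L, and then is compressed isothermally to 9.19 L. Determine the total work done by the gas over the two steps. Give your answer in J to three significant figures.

W_total ≈ -7650 J

Step 1 (isobaric): W = PΔV = (734 kPa)(24.5 − 10.9 L) = 9982 J.
After step 1: P = 734 kPa, V = 24.5 L, T = 663.1 K.
Step 2 (isothermal): W = P₁V₁ ln(V₂/V₁) = (17983) ln(9.19/24.5) = -17633 J.
W_total = 9982 − 17633 = -7651 J.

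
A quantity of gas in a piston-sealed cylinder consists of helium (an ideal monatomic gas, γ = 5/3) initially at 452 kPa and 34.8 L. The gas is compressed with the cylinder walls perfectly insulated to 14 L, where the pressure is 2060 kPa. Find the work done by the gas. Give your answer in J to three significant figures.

W ≈ -19700 J

Adiabatic: W = (P₁V₁ − P₂V₂)/(γ − 1) with γ = 5/3.
P₁V₁ = 15730 J, P₂V₂ = 28840 J.
W = (15730 − 28840) / 0.6667 = -19666 J.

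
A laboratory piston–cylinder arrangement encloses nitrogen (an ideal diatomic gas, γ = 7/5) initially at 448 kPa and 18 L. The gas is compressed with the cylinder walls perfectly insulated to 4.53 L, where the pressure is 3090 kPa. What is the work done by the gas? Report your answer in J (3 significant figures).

Adiabatic: W = (P₁V₁ − P₂V₂)/(γ − 1) with γ = 7/5.
P₁V₁ = 8064 J, P₂V₂ = 13998 J.
W = (8064 − 13998) / 0.4 = -14834 J.

W ≈ -14800 J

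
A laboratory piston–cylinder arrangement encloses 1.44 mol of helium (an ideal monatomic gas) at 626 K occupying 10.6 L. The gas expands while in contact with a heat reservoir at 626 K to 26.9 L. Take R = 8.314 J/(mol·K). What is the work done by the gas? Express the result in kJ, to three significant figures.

W ≈ 6.98 kJ

Isothermal: W = nRT ln(V₂/V₁).
W = (1.44)(8.314)(626) × ln(26.9/10.6)
  = 7495 × 0.9313
W_by_gas = 6979 J.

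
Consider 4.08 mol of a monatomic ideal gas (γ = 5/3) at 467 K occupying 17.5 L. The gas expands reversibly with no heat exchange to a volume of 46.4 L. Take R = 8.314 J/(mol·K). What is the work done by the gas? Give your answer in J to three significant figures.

Adiabatic: TV^(γ−1) = const with γ = 5/3.
T₂ = T₁ (V₁/V₂)^(γ−1) = 467 × (17.5/46.4)^0.667 = 467 × 0.522 = 243.8 K.
W_by = nCᵥ(T₁ − T₂) = (4.08)(12.47)(467 − 243.8) = 11358 J.

W ≈ 11400 J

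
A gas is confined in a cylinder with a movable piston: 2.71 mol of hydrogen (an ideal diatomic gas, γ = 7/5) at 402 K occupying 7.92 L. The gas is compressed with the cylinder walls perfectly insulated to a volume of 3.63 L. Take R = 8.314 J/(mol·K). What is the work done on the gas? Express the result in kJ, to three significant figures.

W ≈ 8.29 kJ

Adiabatic: TV^(γ−1) = const with γ = 7/5.
T₂ = T₁ (V₁/V₂)^(γ−1) = 402 × (7.92/3.63)^0.4 = 402 × 1.366 = 549.2 K.
W_by = nCᵥ(T₁ − T₂) = (2.71)(20.79)(402 − 549.2) = -8293 J.
Work on gas = −W_by = 8293 J.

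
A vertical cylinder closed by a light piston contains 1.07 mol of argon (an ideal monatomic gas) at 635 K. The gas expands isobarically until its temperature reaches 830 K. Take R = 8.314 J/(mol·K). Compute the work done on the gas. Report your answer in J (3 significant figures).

Isobaric: W = P ΔV = nR ΔT.
W = (1.07)(8.314)(830 − 635) = 1735 J.
Work on gas = −W_by = -1735 J.

W ≈ -1730 J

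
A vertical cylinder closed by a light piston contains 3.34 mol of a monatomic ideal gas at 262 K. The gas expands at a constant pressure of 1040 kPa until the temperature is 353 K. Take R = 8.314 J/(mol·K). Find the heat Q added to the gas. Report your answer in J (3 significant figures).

Q ≈ 6320 J

Isobaric: W = nRΔT = (3.34)(8.314)(91) = 2527 J.
ΔU = nCᵥΔT with Cᵥ = 3R/2: ΔU = (3.34)(12.47)(91) = 3790 J.
Q = ΔU + W = 3790 + 2527 = 6317 J.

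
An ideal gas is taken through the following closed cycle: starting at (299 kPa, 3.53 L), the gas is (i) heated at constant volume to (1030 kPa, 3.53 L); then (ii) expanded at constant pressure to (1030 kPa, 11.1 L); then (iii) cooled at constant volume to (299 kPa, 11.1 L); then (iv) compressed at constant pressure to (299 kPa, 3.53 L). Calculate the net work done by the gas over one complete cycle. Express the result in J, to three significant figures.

Constant-volume legs do no work.
W(ii) = (1030)(11.1 − 3.53) = 7797 J; W(iv) = (299)(3.53 − 11.1) = -2263 J.
W_net = 7797 − 2263 = 5534 J (the clockwise enclosed area).

W_net ≈ 5530 J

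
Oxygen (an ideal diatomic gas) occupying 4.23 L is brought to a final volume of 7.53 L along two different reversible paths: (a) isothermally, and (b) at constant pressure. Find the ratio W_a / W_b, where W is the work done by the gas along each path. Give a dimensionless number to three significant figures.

Path (a) isothermal: W = P₁V₁ ln(V₂/V₁) → W_a/(P₁V₁) = 0.5767.
Path (b) isobaric: W = P₁(V₂ − V₁) → W_b/(P₁V₁) = 0.7801.
W_a / W_b = 0.5767 / 0.7801 = 0.7392.

W_a / W_b ≈ 0.739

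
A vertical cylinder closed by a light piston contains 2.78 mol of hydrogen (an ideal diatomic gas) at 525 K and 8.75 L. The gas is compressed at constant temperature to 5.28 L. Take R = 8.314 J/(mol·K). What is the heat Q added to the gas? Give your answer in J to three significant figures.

Isothermal ⇒ ΔU = 0, so Q = W = nRT ln(V₂/V₁).
Q = (2.78)(8.314)(525) ln(5.28/8.75) = 12134 × -0.5051 = -6129 J.

Q ≈ -6130 J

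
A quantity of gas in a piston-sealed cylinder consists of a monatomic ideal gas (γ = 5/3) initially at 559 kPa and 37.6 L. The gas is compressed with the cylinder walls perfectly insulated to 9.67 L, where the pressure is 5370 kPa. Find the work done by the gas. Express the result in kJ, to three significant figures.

W ≈ -46.4 kJ

Adiabatic: W = (P₁V₁ − P₂V₂)/(γ − 1) with γ = 5/3.
P₁V₁ = 21018 J, P₂V₂ = 51928 J.
W = (21018 − 51928) / 0.6667 = -46364 J.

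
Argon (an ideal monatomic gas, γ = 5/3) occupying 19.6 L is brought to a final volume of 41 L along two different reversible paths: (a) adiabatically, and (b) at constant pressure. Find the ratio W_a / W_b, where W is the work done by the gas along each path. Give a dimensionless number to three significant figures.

Path (a) adiabatic: W = P₁V₁(1 − (V₁/V₂)^(γ−1))/(γ−1) → W_a/(P₁V₁) = 0.5829.
Path (b) isobaric: W = P₁(V₂ − V₁) → W_b/(P₁V₁) = 1.092.
W_a / W_b = 0.5829 / 1.092 = 0.5339.

W_a / W_b ≈ 0.534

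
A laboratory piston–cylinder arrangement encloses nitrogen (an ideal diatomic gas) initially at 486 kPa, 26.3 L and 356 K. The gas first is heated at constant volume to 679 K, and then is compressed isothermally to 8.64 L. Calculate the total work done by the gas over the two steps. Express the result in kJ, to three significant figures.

Step 1 (isochoric): W = 0 (constant volume).
After step 1: P = 926.9 kPa (V unchanged).
Step 2 (isothermal): W = P₁V₁ ln(V₂/V₁) = (24379) ln(8.64/26.3) = -27138 J.
W_total = 0 − 27138 = -27138 J.

W_total ≈ -27.1 kJ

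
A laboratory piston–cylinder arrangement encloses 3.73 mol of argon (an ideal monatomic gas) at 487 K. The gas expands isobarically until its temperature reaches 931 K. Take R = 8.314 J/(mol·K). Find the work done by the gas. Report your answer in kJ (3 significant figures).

Isobaric: W = P ΔV = nR ΔT.
W = (3.73)(8.314)(931 − 487) = 13769 J.

W ≈ 13.8 kJ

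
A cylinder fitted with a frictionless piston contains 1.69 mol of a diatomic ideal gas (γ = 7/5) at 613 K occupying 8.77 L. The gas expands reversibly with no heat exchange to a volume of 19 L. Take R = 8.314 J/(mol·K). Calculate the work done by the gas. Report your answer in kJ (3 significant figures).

W ≈ 5.73 kJ

Adiabatic: TV^(γ−1) = const with γ = 7/5.
T₂ = T₁ (V₁/V₂)^(γ−1) = 613 × (8.77/19)^0.4 = 613 × 0.734 = 449.9 K.
W_by = nCᵥ(T₁ − T₂) = (1.69)(20.79)(613 − 449.9) = 5728 J.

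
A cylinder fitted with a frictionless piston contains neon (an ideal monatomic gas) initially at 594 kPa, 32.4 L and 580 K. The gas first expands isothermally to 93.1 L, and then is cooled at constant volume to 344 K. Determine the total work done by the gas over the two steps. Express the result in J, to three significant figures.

W_total ≈ 20300 J

Step 1 (isothermal): W = P₁V₁ ln(V₂/V₁) = (19246) ln(93.1/32.4) = 20314 J.
Step 2 (isochoric): W = 0 (constant volume).
W_total = 20314 + 0 = 20314 J.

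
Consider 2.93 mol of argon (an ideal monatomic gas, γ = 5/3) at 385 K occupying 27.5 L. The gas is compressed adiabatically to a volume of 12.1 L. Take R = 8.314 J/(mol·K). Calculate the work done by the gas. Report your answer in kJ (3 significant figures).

Adiabatic: TV^(γ−1) = const with γ = 5/3.
T₂ = T₁ (V₁/V₂)^(γ−1) = 385 × (27.5/12.1)^0.667 = 385 × 1.729 = 665.5 K.
W_by = nCᵥ(T₁ − T₂) = (2.93)(12.47)(385 − 665.5) = -10250 J.

W ≈ -10.3 kJ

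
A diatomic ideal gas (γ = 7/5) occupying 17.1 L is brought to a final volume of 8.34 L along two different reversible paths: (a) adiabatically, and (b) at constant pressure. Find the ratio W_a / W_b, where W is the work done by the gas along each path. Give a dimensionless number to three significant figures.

W_a / W_b ≈ 1.62

Path (a) adiabatic: W = P₁V₁(1 − (V₁/V₂)^(γ−1))/(γ−1) → W_a/(P₁V₁) = -0.8317.
Path (b) isobaric: W = P₁(V₂ − V₁) → W_b/(P₁V₁) = -0.5123.
W_a / W_b = -0.8317 / -0.5123 = 1.624.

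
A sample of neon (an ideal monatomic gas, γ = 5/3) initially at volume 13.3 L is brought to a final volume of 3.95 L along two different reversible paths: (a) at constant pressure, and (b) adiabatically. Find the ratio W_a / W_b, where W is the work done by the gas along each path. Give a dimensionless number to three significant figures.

Path (a) isobaric: W = P₁(V₂ − V₁) → W_a/(P₁V₁) = -0.703.
Path (b) adiabatic: W = P₁V₁(1 − (V₁/V₂)^(γ−1))/(γ−1) → W_b/(P₁V₁) = -1.87.
W_a / W_b = -0.703 / -1.87 = 0.376.

W_a / W_b ≈ 0.376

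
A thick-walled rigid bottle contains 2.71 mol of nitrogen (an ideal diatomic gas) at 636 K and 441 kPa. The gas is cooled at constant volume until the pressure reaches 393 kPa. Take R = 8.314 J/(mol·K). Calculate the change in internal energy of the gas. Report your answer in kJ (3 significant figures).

Constant volume ⇒ W = 0, so Q = ΔU = nCᵥΔT with Cᵥ = 5R/2 = 20.79 J/(mol·K).
At constant V, T₂/T₁ = P₂/P₁ ⇒ ΔT = T₁(P₂/P₁ − 1) = 636·(393/441 − 1) = -69.22 K.
ΔU = (2.71)(20.79)(-69.22) = -3899 J.

ΔU ≈ -3.90 kJ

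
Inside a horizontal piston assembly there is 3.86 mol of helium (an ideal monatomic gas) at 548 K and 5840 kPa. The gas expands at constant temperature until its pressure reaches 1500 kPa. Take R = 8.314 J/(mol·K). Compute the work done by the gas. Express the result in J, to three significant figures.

Isothermal process: W = nRT ln(V₂/V₁) = nRT ln(P₁/P₂).
W = (3.86)(8.314)(548) × ln(5840/1500)
  = 17586 × ln(3.893) = 17586 × 1.359
W_by_gas = 23905 J.

W ≈ 23900 J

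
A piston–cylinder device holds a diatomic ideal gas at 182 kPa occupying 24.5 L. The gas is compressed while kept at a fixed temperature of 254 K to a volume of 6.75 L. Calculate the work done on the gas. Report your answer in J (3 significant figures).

W ≈ 5750 J

Isothermal: W = nRT ln(V₂/V₁) = P₁V₁ ln(V₂/V₁).
P₁V₁ = (182 kPa)(24.5 L) = 4459 J.
W = 4459 × ln(6.75/24.5) = 4459 × -1.289
W_by_gas = -5748 J; work on gas = −W_by = 5748 J.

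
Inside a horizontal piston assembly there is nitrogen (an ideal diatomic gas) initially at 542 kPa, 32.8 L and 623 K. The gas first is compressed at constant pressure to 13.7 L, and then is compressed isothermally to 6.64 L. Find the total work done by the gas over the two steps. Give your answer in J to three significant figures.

Step 1 (isobaric): W = PΔV = (542 kPa)(13.7 − 32.8 L) = -10352 J.
After step 1: P = 542 kPa, V = 13.7 L, T = 260.2 K.
Step 2 (isothermal): W = P₁V₁ ln(V₂/V₁) = (7425) ln(6.64/13.7) = -5378 J.
W_total = -10352 − 5378 = -15730 J.

W_total ≈ -15700 J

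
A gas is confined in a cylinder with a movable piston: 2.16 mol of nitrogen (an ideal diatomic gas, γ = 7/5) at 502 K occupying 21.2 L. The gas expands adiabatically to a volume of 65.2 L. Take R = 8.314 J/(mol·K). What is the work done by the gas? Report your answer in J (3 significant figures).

W ≈ 8160 J

Adiabatic: TV^(γ−1) = const with γ = 7/5.
T₂ = T₁ (V₁/V₂)^(γ−1) = 502 × (21.2/65.2)^0.4 = 502 × 0.638 = 320.3 K.
W_by = nCᵥ(T₁ − T₂) = (2.16)(20.79)(502 − 320.3) = 8158 J.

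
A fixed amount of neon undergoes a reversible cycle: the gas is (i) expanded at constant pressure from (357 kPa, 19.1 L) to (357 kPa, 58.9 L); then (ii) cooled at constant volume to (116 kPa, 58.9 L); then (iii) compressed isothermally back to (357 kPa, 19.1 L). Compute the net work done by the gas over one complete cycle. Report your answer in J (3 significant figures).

Leg (i): W = PΔV = (357)(58.9 − 19.1) = 14209 J.
Leg (ii): W = 0.
Leg (iii): W = PᵢVᵢ ln(V_f/Vᵢ) = (6832) ln(19.1/58.9) = -7694 J.
W_net = 14209 − 7694 = 6514 J.

W_net ≈ 6510 J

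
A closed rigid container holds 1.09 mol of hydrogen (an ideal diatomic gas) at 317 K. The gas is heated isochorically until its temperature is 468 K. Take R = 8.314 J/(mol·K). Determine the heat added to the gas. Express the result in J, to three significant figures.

Q ≈ 3420 J

Constant volume ⇒ W = 0, so Q = ΔU = nCᵥΔT with Cᵥ = 5R/2 = 20.79 J/(mol·K).
ΔU = (1.09)(20.79)(468 − 317) = 3421 J.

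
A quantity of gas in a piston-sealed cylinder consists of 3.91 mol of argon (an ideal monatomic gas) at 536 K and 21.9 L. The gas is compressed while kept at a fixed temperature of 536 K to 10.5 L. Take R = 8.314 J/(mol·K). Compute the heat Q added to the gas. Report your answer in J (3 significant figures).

Q ≈ -12800 J

Isothermal ⇒ ΔU = 0, so Q = W = nRT ln(V₂/V₁).
Q = (3.91)(8.314)(536) ln(10.5/21.9) = 17424 × -0.7351 = -12809 J.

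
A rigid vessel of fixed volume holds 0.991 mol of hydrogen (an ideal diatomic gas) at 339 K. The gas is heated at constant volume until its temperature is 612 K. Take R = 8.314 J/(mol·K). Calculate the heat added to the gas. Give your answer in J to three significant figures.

Constant volume ⇒ W = 0, so Q = ΔU = nCᵥΔT with Cᵥ = 5R/2 = 20.79 J/(mol·K).
ΔU = (0.991)(20.79)(612 − 339) = 5623 J.

Q ≈ 5620 J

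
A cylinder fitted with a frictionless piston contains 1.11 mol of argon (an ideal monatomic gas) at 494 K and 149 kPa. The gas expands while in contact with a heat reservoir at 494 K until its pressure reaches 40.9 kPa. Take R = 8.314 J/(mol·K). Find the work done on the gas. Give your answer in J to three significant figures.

Isothermal process: W = nRT ln(V₂/V₁) = nRT ln(P₁/P₂).
W = (1.11)(8.314)(494) × ln(149/40.9)
  = 4559 × ln(3.643) = 4559 × 1.293
W_by_gas = 5894 J; work on gas = −W_by = -5894 J.

W ≈ -5890 J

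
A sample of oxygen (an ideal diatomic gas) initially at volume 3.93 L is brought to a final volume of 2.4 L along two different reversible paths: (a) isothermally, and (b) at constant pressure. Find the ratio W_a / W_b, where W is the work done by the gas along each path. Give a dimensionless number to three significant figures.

W_a / W_b ≈ 1.27

Path (a) isothermal: W = P₁V₁ ln(V₂/V₁) → W_a/(P₁V₁) = -0.4932.
Path (b) isobaric: W = P₁(V₂ − V₁) → W_b/(P₁V₁) = -0.3893.
W_a / W_b = -0.4932 / -0.3893 = 1.267.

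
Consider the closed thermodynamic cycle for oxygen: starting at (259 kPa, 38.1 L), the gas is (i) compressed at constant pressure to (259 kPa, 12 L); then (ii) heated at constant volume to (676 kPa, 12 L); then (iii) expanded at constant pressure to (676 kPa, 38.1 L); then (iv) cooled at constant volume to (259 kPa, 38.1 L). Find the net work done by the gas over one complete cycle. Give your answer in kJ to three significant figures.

W_net ≈ 10.9 kJ

Constant-volume legs do no work.
W(i) = (259)(12 − 38.1) = -6760 J; W(iii) = (676)(38.1 − 12) = 17644 J.
W_net = -6760 + 17644 = 10884 J (the clockwise enclosed area).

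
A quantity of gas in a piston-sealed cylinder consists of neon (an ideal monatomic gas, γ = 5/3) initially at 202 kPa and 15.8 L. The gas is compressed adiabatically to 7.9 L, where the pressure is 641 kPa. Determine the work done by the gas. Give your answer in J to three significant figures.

W ≈ -2810 J

Adiabatic: W = (P₁V₁ − P₂V₂)/(γ − 1) with γ = 5/3.
P₁V₁ = 3192 J, P₂V₂ = 5064 J.
W = (3192 − 5064) / 0.6667 = -2808 J.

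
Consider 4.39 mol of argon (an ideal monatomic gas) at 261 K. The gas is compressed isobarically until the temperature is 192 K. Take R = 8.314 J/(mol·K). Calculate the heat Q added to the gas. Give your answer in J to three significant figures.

Q ≈ -6300 J

Isobaric: W = nRΔT = (4.39)(8.314)(-69) = -2518 J.
ΔU = nCᵥΔT with Cᵥ = 3R/2: ΔU = (4.39)(12.47)(-69) = -3778 J.
Q = ΔU + W = -3778 − 2518 = -6296 J.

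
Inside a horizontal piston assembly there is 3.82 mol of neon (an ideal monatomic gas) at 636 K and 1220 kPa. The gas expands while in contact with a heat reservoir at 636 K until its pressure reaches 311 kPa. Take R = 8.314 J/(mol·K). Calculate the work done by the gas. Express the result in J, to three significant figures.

Isothermal process: W = nRT ln(V₂/V₁) = nRT ln(P₁/P₂).
W = (3.82)(8.314)(636) × ln(1220/311)
  = 20199 × ln(3.923) = 20199 × 1.367
W_by_gas = 27608 J.

W ≈ 27600 J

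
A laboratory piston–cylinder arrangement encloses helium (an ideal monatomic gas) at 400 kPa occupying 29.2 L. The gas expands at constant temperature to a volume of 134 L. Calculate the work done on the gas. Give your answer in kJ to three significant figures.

Isothermal: W = nRT ln(V₂/V₁) = P₁V₁ ln(V₂/V₁).
P₁V₁ = (400 kPa)(29.2 L) = 11680 J.
W = 11680 × ln(134/29.2) = 11680 × 1.524
W_by_gas = 17796 J; work on gas = −W_by = -17796 J.

W ≈ -17.8 kJ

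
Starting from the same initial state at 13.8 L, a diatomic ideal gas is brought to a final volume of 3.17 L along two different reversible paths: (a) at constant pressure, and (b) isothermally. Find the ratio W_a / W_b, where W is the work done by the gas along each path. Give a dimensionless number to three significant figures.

Path (a) isobaric: W = P₁(V₂ − V₁) → W_a/(P₁V₁) = -0.7703.
Path (b) isothermal: W = P₁V₁ ln(V₂/V₁) → W_b/(P₁V₁) = -1.471.
W_a / W_b = -0.7703 / -1.471 = 0.5237.

W_a / W_b ≈ 0.524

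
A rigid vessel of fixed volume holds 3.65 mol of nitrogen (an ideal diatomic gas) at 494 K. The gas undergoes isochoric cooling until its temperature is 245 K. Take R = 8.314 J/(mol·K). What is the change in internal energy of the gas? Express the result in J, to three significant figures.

Constant volume ⇒ W = 0, so Q = ΔU = nCᵥΔT with Cᵥ = 5R/2 = 20.79 J/(mol·K).
ΔU = (3.65)(20.79)(245 − 494) = -18890 J.

ΔU ≈ -18900 J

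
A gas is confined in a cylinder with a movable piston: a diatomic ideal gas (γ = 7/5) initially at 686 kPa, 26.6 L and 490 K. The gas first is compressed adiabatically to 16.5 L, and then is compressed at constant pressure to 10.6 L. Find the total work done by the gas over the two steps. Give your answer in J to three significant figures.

W_total ≈ -17500 J

Step 1 (adiabatic): W = (P₁V₁ − P₂V₂)/(γ−1) = (18248 − 22088)/0.4 = -9602 J.
After step 1: P = 1339 kPa, V = 16.5 L, T = 593.1 K.
Step 2 (isobaric): W = PΔV = (1339 kPa)(10.6 − 16.5 L) = -7898 J.
W_total = -9602 − 7898 = -17500 J.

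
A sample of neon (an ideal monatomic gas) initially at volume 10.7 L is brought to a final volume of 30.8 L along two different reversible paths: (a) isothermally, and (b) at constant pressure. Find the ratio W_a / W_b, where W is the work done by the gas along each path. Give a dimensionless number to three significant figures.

Path (a) isothermal: W = P₁V₁ ln(V₂/V₁) → W_a/(P₁V₁) = 1.057.
Path (b) isobaric: W = P₁(V₂ − V₁) → W_b/(P₁V₁) = 1.879.
W_a / W_b = 1.057 / 1.879 = 0.5628.

W_a / W_b ≈ 0.563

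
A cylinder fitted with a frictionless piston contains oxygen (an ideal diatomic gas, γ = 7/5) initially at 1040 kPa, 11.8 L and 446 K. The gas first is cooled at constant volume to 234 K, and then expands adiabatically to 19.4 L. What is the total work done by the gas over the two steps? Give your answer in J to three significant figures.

W_total ≈ 2900 J

Step 1 (isochoric): W = 0 (constant volume).
After step 1: P = 545.7 kPa (V unchanged).
Step 2 (adiabatic): W = (P₁V₁ − P₂V₂)/(γ−1) = (6439 − 5278)/0.4 = 2903 J.
W_total = 0 + 2903 = 2903 J.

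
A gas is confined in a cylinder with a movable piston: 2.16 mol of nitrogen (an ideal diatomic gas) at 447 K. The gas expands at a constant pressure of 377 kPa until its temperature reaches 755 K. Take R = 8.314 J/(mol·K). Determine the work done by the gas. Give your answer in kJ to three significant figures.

W ≈ 5.53 kJ

Isobaric: W = P ΔV = nR ΔT.
W = (2.16)(8.314)(755 − 447) = 5531 J.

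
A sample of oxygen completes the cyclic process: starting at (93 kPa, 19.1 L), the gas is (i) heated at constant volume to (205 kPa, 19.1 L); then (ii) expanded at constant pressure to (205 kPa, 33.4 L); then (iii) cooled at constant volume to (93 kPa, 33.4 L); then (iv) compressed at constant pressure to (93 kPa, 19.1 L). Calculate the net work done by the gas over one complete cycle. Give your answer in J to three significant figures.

Constant-volume legs do no work.
W(ii) = (205)(33.4 − 19.1) = 2931 J; W(iv) = (93)(19.1 − 33.4) = -1330 J.
W_net = 2931 − 1330 = 1602 J (the clockwise enclosed area).

W_net ≈ 1600 J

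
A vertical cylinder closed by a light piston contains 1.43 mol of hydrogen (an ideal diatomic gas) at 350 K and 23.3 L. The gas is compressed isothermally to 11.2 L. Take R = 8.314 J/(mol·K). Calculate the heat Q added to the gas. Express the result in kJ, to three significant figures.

Q ≈ -3.05 kJ

Isothermal ⇒ ΔU = 0, so Q = W = nRT ln(V₂/V₁).
Q = (1.43)(8.314)(350) ln(11.2/23.3) = 4161 × -0.7325 = -3048 J.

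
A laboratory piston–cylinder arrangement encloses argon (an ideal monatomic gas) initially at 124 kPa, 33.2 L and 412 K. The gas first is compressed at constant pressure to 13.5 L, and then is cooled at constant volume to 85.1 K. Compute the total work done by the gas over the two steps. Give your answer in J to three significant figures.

Step 1 (isobaric): W = PΔV = (124 kPa)(13.5 − 33.2 L) = -2443 J.
Step 2 (isochoric): W = 0 (constant volume).
W_total = -2443 + 0 = -2443 J.

W_total ≈ -2440 J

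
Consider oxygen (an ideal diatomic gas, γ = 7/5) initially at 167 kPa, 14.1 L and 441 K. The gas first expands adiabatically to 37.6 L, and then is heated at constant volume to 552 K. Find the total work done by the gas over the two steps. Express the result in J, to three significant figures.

W_total ≈ 1910 J

Step 1 (adiabatic): W = (P₁V₁ − P₂V₂)/(γ−1) = (2355 − 1591)/0.4 = 1910 J.
Step 2 (isochoric): W = 0 (constant volume).
W_total = 1910 + 0 = 1910 J.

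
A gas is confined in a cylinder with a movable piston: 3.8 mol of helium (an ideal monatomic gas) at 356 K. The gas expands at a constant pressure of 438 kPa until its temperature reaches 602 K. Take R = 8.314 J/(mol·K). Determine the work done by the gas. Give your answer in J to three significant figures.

Isobaric: W = P ΔV = nR ΔT.
W = (3.8)(8.314)(602 − 356) = 7772 J.

W ≈ 7770 J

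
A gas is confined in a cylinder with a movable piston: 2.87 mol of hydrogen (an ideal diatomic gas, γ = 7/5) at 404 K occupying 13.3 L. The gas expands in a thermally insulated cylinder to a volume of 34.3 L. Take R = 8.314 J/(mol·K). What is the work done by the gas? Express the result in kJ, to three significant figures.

W ≈ 7.60 kJ

Adiabatic: TV^(γ−1) = const with γ = 7/5.
T₂ = T₁ (V₁/V₂)^(γ−1) = 404 × (13.3/34.3)^0.4 = 404 × 0.6846 = 276.6 K.
W_by = nCᵥ(T₁ − T₂) = (2.87)(20.79)(404 − 276.6) = 7602 J.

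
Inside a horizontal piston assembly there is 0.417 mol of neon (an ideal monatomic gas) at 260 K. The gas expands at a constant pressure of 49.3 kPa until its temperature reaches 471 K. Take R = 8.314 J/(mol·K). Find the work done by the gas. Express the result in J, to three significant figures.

Isobaric: W = P ΔV = nR ΔT.
W = (0.417)(8.314)(471 − 260) = 731.5 J.

W ≈ 732 J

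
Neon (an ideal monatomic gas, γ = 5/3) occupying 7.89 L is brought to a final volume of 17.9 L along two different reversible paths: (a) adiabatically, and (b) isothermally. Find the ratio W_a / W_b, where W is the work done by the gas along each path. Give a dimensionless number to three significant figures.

Path (a) adiabatic: W = P₁V₁(1 − (V₁/V₂)^(γ−1))/(γ−1) → W_a/(P₁V₁) = 0.6312.
Path (b) isothermal: W = P₁V₁ ln(V₂/V₁) → W_b/(P₁V₁) = 0.8192.
W_a / W_b = 0.6312 / 0.8192 = 0.7705.

W_a / W_b ≈ 0.771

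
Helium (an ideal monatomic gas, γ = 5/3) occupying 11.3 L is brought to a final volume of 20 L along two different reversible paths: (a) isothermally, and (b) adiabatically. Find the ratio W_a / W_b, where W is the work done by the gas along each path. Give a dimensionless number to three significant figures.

W_a / W_b ≈ 1.20

Path (a) isothermal: W = P₁V₁ ln(V₂/V₁) → W_a/(P₁V₁) = 0.5709.
Path (b) adiabatic: W = P₁V₁(1 − (V₁/V₂)^(γ−1))/(γ−1) → W_b/(P₁V₁) = 0.4748.
W_a / W_b = 0.5709 / 0.4748 = 1.202.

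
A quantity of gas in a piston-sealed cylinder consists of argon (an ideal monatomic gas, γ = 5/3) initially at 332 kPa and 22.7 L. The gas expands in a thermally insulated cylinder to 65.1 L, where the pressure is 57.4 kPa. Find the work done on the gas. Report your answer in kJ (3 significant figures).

Adiabatic: W = (P₁V₁ − P₂V₂)/(γ − 1) with γ = 5/3.
P₁V₁ = 7536 J, P₂V₂ = 3737 J.
W = (7536 − 3737) / 0.6667 = 5699 J.
Work on gas = −W_by = -5699 J.

W ≈ -5.70 kJ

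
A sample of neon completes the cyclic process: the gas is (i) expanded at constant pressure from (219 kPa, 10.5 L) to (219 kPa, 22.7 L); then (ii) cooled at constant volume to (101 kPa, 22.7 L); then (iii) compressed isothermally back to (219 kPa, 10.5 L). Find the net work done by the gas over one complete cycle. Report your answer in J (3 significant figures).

Leg (i): W = PΔV = (219)(22.7 − 10.5) = 2672 J.
Leg (ii): W = 0.
Leg (iii): W = PᵢVᵢ ln(V_f/Vᵢ) = (2293) ln(10.5/22.7) = -1768 J.
W_net = 2672 − 1768 = 904.2 J.

W_net ≈ 904 J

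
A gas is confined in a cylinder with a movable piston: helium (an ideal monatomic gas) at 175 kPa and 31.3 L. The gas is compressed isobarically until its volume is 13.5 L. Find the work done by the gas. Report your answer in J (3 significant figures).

W ≈ -3120 J

Isobaric: W = P ΔV.
W = (175 kPa)(13.5 − 31.3 L) = (175)(-17.8) = -3115 J.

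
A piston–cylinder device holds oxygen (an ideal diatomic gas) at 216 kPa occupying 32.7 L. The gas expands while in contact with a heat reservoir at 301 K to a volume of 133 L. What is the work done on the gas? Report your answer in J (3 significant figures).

Isothermal: W = nRT ln(V₂/V₁) = P₁V₁ ln(V₂/V₁).
P₁V₁ = (216 kPa)(32.7 L) = 7063 J.
W = 7063 × ln(133/32.7) = 7063 × 1.403
W_by_gas = 9909 J; work on gas = −W_by = -9909 J.

W ≈ -9910 J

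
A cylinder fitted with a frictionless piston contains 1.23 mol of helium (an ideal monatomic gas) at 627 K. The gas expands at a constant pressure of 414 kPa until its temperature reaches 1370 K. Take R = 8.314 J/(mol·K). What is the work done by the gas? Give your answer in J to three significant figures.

Isobaric: W = P ΔV = nR ΔT.
W = (1.23)(8.314)(1370 − 627) = 7598 J.

W ≈ 7600 J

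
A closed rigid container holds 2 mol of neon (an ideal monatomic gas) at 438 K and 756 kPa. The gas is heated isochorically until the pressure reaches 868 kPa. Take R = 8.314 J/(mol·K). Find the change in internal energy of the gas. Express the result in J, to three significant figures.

Constant volume ⇒ W = 0, so Q = ΔU = nCᵥΔT with Cᵥ = 3R/2 = 12.47 J/(mol·K).
At constant V, T₂/T₁ = P₂/P₁ ⇒ ΔT = T₁(P₂/P₁ − 1) = 438·(868/756 − 1) = 64.89 K.
ΔU = (2)(12.47)(64.89) = 1618 J.

ΔU ≈ 1620 J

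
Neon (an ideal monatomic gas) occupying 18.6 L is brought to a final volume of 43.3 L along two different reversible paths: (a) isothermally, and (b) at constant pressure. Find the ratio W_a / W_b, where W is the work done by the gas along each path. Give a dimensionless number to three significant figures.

W_a / W_b ≈ 0.636

Path (a) isothermal: W = P₁V₁ ln(V₂/V₁) → W_a/(P₁V₁) = 0.845.
Path (b) isobaric: W = P₁(V₂ − V₁) → W_b/(P₁V₁) = 1.328.
W_a / W_b = 0.845 / 1.328 = 0.6363.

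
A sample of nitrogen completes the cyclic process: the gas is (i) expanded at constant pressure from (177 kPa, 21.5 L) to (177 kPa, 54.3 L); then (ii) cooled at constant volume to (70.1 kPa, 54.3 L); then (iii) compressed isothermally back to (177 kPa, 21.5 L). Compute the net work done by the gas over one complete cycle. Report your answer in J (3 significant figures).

W_net ≈ 2280 J

Leg (i): W = PΔV = (177)(54.3 − 21.5) = 5806 J.
Leg (ii): W = 0.
Leg (iii): W = PᵢVᵢ ln(V_f/Vᵢ) = (3806) ln(21.5/54.3) = -3527 J.
W_net = 5806 − 3527 = 2279 J.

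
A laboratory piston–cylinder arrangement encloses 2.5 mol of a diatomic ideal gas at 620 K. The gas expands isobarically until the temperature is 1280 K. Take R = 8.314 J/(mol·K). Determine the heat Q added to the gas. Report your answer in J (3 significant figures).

Q ≈ 48000 J

Isobaric: W = nRΔT = (2.5)(8.314)(660) = 13718 J.
ΔU = nCᵥΔT with Cᵥ = 5R/2: ΔU = (2.5)(20.79)(660) = 34295 J.
Q = ΔU + W = 34295 + 13718 = 48013 J.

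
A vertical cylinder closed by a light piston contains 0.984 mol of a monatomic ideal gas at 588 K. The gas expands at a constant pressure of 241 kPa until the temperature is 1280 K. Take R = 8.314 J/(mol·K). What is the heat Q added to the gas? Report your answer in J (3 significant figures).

Isobaric: W = nRΔT = (0.984)(8.314)(692) = 5661 J.
ΔU = nCᵥΔT with Cᵥ = 3R/2: ΔU = (0.984)(12.47)(692) = 8492 J.
Q = ΔU + W = 8492 + 5661 = 14153 J.

Q ≈ 14200 J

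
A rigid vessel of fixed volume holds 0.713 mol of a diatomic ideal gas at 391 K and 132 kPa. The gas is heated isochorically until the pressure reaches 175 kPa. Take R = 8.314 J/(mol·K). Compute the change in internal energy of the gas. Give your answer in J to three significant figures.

Constant volume ⇒ W = 0, so Q = ΔU = nCᵥΔT with Cᵥ = 5R/2 = 20.79 J/(mol·K).
At constant V, T₂/T₁ = P₂/P₁ ⇒ ΔT = T₁(P₂/P₁ − 1) = 391·(175/132 − 1) = 127.4 K.
ΔU = (0.713)(20.79)(127.4) = 1888 J.

ΔU ≈ 1890 J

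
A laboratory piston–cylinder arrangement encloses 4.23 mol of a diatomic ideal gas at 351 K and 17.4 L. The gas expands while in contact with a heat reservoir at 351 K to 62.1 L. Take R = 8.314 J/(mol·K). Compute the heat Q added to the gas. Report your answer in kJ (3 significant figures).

Isothermal ⇒ ΔU = 0, so Q = W = nRT ln(V₂/V₁).
Q = (4.23)(8.314)(351) ln(62.1/17.4) = 12344 × 1.272 = 15705 J.

Q ≈ 15.7 kJ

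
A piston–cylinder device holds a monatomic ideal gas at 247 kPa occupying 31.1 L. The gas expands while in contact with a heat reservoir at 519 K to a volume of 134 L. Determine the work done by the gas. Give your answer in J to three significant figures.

W ≈ 11200 J

Isothermal: W = nRT ln(V₂/V₁) = P₁V₁ ln(V₂/V₁).
P₁V₁ = (247 kPa)(31.1 L) = 7682 J.
W = 7682 × ln(134/31.1) = 7682 × 1.461
W_by_gas = 11220 J.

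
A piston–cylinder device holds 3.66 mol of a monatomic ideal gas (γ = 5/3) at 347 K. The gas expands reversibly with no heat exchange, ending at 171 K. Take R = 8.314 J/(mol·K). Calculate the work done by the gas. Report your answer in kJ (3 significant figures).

W ≈ 8.03 kJ

Adiabatic ⇒ Q = 0, so W_by = −ΔU = nCᵥ(T₁ − T₂).
Cᵥ = 3R/2 = 12.47 J/(mol·K).
W = (3.66)(12.47)(347 − 171) = 8033 J.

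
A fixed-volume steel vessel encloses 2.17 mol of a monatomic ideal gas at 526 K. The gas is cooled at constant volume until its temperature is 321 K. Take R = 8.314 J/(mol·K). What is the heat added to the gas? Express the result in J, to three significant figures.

Constant volume ⇒ W = 0, so Q = ΔU = nCᵥΔT with Cᵥ = 3R/2 = 12.47 J/(mol·K).
ΔU = (2.17)(12.47)(321 − 526) = -5548 J.

Q ≈ -5550 J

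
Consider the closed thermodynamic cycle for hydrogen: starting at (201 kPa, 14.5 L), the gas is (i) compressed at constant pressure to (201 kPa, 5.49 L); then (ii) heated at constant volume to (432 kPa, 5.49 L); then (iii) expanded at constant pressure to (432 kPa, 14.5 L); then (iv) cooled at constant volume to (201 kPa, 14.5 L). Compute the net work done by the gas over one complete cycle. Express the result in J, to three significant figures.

W_net ≈ 2080 J

Constant-volume legs do no work.
W(i) = (201)(5.49 − 14.5) = -1811 J; W(iii) = (432)(14.5 − 5.49) = 3892 J.
W_net = -1811 + 3892 = 2081 J (the clockwise enclosed area).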